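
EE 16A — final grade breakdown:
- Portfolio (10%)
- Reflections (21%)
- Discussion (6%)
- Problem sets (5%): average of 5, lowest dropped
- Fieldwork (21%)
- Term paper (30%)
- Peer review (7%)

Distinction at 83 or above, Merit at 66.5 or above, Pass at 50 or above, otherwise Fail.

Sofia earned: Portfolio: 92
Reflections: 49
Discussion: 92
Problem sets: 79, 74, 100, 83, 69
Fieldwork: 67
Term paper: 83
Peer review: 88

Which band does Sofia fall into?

Merit

Problem sets: drop 69 → average of remaining 4 = 336/4 = 84
Weighted total:
  Portfolio 92 × 0.1 = 9.2
  Reflections 49 × 0.21 = 10.29
  Discussion 92 × 0.06 = 5.52
  Problem sets 84 × 0.05 = 4.2
  Fieldwork 67 × 0.21 = 14.07
  Term paper 83 × 0.3 = 24.9
  Peer review 88 × 0.07 = 6.16
Sum = 74.34
74.34 is ≥ 66.5 and < 83 → Merit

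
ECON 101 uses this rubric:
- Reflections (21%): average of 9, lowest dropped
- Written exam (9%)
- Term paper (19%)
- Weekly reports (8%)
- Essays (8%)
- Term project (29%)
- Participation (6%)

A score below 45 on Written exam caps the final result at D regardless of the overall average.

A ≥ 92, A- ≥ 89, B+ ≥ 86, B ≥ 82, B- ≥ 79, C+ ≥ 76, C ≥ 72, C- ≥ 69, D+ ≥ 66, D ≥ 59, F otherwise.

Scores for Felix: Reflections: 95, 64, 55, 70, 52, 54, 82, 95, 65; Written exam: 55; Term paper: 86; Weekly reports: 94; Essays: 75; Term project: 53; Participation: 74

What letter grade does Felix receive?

C-

Reflections: drop 52 → average of remaining 8 = 580/8 = 72.5
Written exam score 55 ≥ 45: minimum met.
Weighted total:
  Reflections 72.5 × 0.21 = 15.225
  Written exam 55 × 0.09 = 4.95
  Term paper 86 × 0.19 = 16.34
  Weekly reports 94 × 0.08 = 7.52
  Essays 75 × 0.08 = 6
  Term project 53 × 0.29 = 15.37
  Participation 74 × 0.06 = 4.44
Sum = 69.845
69.845 is ≥ 69 and < 72 → C-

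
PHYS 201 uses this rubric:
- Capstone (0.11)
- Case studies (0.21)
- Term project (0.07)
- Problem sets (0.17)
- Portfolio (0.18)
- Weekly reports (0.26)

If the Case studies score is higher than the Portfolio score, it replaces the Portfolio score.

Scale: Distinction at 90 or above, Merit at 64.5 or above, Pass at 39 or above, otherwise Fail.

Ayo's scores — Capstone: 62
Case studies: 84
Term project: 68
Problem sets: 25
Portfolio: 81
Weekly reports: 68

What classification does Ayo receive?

Merit

Case studies (84) > Portfolio (81), so Portfolio counts as 84.
Weighted total:
  Capstone 62 × 0.11 = 6.82
  Case studies 84 × 0.21 = 17.64
  Term project 68 × 0.07 = 4.76
  Problem sets 25 × 0.17 = 4.25
  Portfolio 84 × 0.18 = 15.12
  Weekly reports 68 × 0.26 = 17.68
Sum = 66.27
66.27 is ≥ 64.5 and < 90 → Merit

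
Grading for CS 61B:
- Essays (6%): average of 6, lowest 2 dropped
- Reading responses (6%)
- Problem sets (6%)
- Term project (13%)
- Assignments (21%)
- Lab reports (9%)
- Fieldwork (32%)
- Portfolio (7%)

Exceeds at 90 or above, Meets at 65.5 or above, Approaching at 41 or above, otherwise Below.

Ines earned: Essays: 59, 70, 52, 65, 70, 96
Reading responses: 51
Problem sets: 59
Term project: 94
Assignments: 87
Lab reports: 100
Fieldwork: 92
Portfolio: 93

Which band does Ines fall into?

Meets

Essays: drop 52, 59 → average of remaining 4 = 301/4 = 75.25
Weighted total:
  Essays 75.25 × 0.06 = 4.515
  Reading responses 51 × 0.06 = 3.06
  Problem sets 59 × 0.06 = 3.54
  Term project 94 × 0.13 = 12.22
  Assignments 87 × 0.21 = 18.27
  Lab reports 100 × 0.09 = 9
  Fieldwork 92 × 0.32 = 29.44
  Portfolio 93 × 0.07 = 6.51
Sum = 86.555
86.555 is ≥ 65.5 and < 90 → Meets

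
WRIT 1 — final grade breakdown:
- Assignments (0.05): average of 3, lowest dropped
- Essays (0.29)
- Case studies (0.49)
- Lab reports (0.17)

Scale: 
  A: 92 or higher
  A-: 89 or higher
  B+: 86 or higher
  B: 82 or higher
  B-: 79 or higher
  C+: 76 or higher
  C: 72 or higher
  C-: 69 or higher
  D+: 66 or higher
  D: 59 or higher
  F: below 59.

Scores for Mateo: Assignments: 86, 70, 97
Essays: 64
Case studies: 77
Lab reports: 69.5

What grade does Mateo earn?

Assignments: drop 70 → average of remaining 2 = 183/2 = 91.5
Weighted total:
  Assignments 91.5 × 0.05 = 4.575
  Essays 64 × 0.29 = 18.56
  Case studies 77 × 0.49 = 37.73
  Lab reports 69.5 × 0.17 = 11.815
Sum = 72.68
72.68 is ≥ 72 and < 76 → C

C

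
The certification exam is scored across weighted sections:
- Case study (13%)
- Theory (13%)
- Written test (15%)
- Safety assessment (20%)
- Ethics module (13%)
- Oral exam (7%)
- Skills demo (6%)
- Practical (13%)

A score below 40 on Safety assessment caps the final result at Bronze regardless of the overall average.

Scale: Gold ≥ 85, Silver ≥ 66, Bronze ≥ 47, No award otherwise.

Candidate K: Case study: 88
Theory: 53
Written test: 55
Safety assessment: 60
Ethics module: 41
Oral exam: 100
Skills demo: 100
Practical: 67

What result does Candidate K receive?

Safety assessment score 60 ≥ 40: minimum met.
Weighted total:
  Case study 88 × 0.13 = 11.44
  Theory 53 × 0.13 = 6.89
  Written test 55 × 0.15 = 8.25
  Safety assessment 60 × 0.2 = 12
  Ethics module 41 × 0.13 = 5.33
  Oral exam 100 × 0.07 = 7
  Skills demo 100 × 0.06 = 6
  Practical 67 × 0.13 = 8.71
Sum = 65.62
65.62 is ≥ 47 and < 66 → Bronze

Bronze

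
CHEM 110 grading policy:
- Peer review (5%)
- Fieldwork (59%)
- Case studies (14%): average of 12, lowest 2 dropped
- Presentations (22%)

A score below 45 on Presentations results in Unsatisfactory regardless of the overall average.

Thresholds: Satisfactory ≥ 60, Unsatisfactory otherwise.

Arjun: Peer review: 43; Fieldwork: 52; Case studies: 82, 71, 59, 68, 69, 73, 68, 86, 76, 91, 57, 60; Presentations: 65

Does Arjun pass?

Case studies: drop 57, 59 → average of remaining 10 = 744/10 = 74.4
Presentations score 65 ≥ 45: minimum met.
Weighted total:
  Peer review 43 × 0.05 = 2.15
  Fieldwork 52 × 0.59 = 30.68
  Case studies 74.4 × 0.14 = 10.416
  Presentations 65 × 0.22 = 14.3
Sum = 57.546
57.546 < 60 → Unsatisfactory

Unsatisfactory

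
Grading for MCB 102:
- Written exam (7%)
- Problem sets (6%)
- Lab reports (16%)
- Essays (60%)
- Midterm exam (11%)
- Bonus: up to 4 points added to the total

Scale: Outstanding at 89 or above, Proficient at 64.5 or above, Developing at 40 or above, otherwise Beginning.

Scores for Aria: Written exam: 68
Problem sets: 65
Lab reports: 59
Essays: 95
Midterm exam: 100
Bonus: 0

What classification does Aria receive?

Proficient

Weighted total:
  Written exam 68 × 0.07 = 4.76
  Problem sets 65 × 0.06 = 3.9
  Lab reports 59 × 0.16 = 9.44
  Essays 95 × 0.6 = 57
  Midterm exam 100 × 0.11 = 11
Sum = 86.1
Bonus: 86.1 + 0 = 86.1
86.1 is ≥ 64.5 and < 89 → Proficient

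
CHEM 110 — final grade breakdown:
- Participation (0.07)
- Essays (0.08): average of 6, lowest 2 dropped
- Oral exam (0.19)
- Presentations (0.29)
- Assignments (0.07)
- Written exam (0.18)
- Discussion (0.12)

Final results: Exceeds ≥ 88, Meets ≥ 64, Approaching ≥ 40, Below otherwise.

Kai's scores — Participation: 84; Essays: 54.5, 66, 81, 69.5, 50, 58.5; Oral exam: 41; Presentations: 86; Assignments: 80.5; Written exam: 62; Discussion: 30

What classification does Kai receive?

Meets

Essays: drop 50, 54.5 → average of remaining 4 = 275/4 = 68.75
Weighted total:
  Participation 84 × 0.07 = 5.88
  Essays 68.75 × 0.08 = 5.5
  Oral exam 41 × 0.19 = 7.79
  Presentations 86 × 0.29 = 24.94
  Assignments 80.5 × 0.07 = 5.635
  Written exam 62 × 0.18 = 11.16
  Discussion 30 × 0.12 = 3.6
Sum = 64.505
64.505 is ≥ 64 and < 88 → Meets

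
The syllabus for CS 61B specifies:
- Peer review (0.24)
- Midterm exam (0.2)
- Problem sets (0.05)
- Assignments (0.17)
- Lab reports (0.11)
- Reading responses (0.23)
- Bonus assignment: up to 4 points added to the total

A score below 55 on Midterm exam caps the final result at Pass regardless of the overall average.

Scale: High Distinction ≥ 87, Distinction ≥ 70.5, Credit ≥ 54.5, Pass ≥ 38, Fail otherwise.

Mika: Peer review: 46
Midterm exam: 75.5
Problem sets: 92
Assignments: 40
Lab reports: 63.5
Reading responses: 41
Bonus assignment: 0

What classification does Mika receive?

Midterm exam score 75.5 ≥ 55: minimum met.
Weighted total:
  Peer review 46 × 0.24 = 11.04
  Midterm exam 75.5 × 0.2 = 15.1
  Problem sets 92 × 0.05 = 4.6
  Assignments 40 × 0.17 = 6.8
  Lab reports 63.5 × 0.11 = 6.985
  Reading responses 41 × 0.23 = 9.43
Sum = 53.955
Bonus assignment: 53.955 + 0 = 53.955
53.955 is ≥ 38 and < 54.5 → Pass

Pass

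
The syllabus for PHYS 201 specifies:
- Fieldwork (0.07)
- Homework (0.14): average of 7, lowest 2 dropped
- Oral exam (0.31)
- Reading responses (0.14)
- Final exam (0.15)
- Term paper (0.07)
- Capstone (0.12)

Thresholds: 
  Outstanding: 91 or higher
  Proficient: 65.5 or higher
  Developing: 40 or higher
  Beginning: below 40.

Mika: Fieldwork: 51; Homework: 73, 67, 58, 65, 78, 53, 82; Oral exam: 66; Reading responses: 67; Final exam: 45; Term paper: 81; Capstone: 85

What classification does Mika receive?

Homework: drop 53, 58 → average of remaining 5 = 365/5 = 73
Weighted total:
  Fieldwork 51 × 0.07 = 3.57
  Homework 73 × 0.14 = 10.22
  Oral exam 66 × 0.31 = 20.46
  Reading responses 67 × 0.14 = 9.38
  Final exam 45 × 0.15 = 6.75
  Term paper 81 × 0.07 = 5.67
  Capstone 85 × 0.12 = 10.2
Sum = 66.25
66.25 is ≥ 65.5 and < 91 → Proficient

Proficient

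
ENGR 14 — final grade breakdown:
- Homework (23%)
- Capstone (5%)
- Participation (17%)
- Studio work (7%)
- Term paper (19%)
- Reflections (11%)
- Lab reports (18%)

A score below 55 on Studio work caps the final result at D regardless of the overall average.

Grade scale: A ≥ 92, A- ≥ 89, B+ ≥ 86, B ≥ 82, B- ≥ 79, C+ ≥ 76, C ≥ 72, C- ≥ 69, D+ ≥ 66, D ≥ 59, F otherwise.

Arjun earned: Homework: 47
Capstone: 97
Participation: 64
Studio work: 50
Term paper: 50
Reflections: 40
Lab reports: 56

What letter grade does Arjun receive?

F

Studio work score 50 < 55: minimum not met.
Weighted total:
  Homework 47 × 0.23 = 10.81
  Capstone 97 × 0.05 = 4.85
  Participation 64 × 0.17 = 10.88
  Studio work 50 × 0.07 = 3.5
  Term paper 50 × 0.19 = 9.5
  Reflections 40 × 0.11 = 4.4
  Lab reports 56 × 0.18 = 10.08
Sum = 54.02
54.02 would be F; cap at D applies → F.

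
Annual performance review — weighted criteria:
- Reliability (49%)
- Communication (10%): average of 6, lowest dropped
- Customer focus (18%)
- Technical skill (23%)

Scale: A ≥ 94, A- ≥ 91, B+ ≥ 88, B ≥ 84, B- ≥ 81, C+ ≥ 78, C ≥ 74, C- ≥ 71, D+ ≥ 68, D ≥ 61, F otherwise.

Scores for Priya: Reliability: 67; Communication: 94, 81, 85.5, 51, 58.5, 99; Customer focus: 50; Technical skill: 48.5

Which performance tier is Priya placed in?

D

Communication: drop 51 → average of remaining 5 = 418/5 = 83.6
Weighted total:
  Reliability 67 × 0.49 = 32.83
  Communication 83.6 × 0.1 = 8.36
  Customer focus 50 × 0.18 = 9
  Technical skill 48.5 × 0.23 = 11.155
Sum = 61.345
61.345 is ≥ 61 and < 68 → D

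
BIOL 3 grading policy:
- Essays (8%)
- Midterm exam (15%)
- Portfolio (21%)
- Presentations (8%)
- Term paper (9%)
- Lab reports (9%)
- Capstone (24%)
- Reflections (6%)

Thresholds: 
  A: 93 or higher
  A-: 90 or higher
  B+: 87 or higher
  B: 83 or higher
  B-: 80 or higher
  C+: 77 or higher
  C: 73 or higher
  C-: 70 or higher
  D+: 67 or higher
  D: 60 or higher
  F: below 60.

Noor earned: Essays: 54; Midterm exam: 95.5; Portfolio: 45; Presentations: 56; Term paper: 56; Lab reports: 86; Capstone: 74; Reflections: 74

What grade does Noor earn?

Weighted total:
  Essays 54 × 0.08 = 4.32
  Midterm exam 95.5 × 0.15 = 14.325
  Portfolio 45 × 0.21 = 9.45
  Presentations 56 × 0.08 = 4.48
  Term paper 56 × 0.09 = 5.04
  Lab reports 86 × 0.09 = 7.74
  Capstone 74 × 0.24 = 17.76
  Reflections 74 × 0.06 = 4.44
Sum = 67.555
67.555 is ≥ 67 and < 70 → D+

D+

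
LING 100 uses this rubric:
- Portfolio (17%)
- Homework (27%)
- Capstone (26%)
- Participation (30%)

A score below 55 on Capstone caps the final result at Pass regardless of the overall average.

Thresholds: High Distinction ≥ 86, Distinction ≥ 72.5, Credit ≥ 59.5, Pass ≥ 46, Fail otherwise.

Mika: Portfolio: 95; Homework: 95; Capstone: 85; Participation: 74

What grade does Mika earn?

High Distinction

Capstone score 85 ≥ 55: minimum met.
Weighted total:
  Portfolio 95 × 0.17 = 16.15
  Homework 95 × 0.27 = 25.65
  Capstone 85 × 0.26 = 22.1
  Participation 74 × 0.3 = 22.2
Sum = 86.1
86.1 ≥ 86 → High Distinction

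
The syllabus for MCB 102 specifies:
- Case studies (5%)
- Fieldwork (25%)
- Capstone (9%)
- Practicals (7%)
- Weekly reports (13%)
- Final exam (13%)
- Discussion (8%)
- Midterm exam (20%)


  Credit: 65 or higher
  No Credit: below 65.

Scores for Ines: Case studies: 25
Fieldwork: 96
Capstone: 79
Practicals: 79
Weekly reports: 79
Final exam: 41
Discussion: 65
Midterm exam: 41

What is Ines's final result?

Weighted total:
  Case studies 25 × 0.05 = 1.25
  Fieldwork 96 × 0.25 = 24
  Capstone 79 × 0.09 = 7.11
  Practicals 79 × 0.07 = 5.53
  Weekly reports 79 × 0.13 = 10.27
  Final exam 41 × 0.13 = 5.33
  Discussion 65 × 0.08 = 5.2
  Midterm exam 41 × 0.2 = 8.2
Sum = 66.89
66.89 ≥ 65 → Credit

Credit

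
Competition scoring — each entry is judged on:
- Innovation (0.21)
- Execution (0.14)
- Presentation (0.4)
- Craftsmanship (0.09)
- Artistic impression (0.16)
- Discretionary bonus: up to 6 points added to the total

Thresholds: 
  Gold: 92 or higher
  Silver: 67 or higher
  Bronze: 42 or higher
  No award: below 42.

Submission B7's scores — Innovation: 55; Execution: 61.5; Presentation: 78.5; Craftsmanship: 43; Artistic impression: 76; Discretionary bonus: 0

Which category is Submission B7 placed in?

Silver

Weighted total:
  Innovation 55 × 0.21 = 11.55
  Execution 61.5 × 0.14 = 8.61
  Presentation 78.5 × 0.4 = 31.4
  Craftsmanship 43 × 0.09 = 3.87
  Artistic impression 76 × 0.16 = 12.16
Sum = 67.59
Discretionary bonus: 67.59 + 0 = 67.59
67.59 is ≥ 67 and < 92 → Silver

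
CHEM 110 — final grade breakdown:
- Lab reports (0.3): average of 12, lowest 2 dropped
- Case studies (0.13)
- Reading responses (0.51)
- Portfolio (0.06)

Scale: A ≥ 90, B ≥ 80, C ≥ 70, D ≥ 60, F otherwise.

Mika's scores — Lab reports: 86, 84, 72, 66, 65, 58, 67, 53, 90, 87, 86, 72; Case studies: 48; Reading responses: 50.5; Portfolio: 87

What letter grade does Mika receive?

Lab reports: drop 53, 58 → average of remaining 10 = 775/10 = 77.5
Weighted total:
  Lab reports 77.5 × 0.3 = 23.25
  Case studies 48 × 0.13 = 6.24
  Reading responses 50.5 × 0.51 = 25.755
  Portfolio 87 × 0.06 = 5.22
Sum = 60.465
60.465 is ≥ 60 and < 70 → D

D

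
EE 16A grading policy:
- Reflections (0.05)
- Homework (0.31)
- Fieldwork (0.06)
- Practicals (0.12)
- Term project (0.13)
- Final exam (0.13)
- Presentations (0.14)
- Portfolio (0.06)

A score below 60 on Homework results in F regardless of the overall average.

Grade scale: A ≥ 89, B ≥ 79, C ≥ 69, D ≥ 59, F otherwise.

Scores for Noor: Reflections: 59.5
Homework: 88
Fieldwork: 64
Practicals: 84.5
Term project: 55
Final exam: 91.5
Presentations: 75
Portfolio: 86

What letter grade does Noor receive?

C

Homework score 88 ≥ 60: minimum met.
Weighted total:
  Reflections 59.5 × 0.05 = 2.975
  Homework 88 × 0.31 = 27.28
  Fieldwork 64 × 0.06 = 3.84
  Practicals 84.5 × 0.12 = 10.14
  Term project 55 × 0.13 = 7.15
  Final exam 91.5 × 0.13 = 11.895
  Presentations 75 × 0.14 = 10.5
  Portfolio 86 × 0.06 = 5.16
Sum = 78.94
78.94 is ≥ 69 and < 79 → C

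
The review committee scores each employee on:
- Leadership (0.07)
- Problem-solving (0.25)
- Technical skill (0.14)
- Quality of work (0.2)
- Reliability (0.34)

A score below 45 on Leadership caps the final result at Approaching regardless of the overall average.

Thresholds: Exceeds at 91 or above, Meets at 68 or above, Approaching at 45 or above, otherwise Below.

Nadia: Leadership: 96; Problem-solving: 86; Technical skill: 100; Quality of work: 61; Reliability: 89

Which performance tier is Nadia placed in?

Leadership score 96 ≥ 45: minimum met.
Weighted total:
  Leadership 96 × 0.07 = 6.72
  Problem-solving 86 × 0.25 = 21.5
  Technical skill 100 × 0.14 = 14
  Quality of work 61 × 0.2 = 12.2
  Reliability 89 × 0.34 = 30.26
Sum = 84.68
84.68 is ≥ 68 and < 91 → Meets

Meets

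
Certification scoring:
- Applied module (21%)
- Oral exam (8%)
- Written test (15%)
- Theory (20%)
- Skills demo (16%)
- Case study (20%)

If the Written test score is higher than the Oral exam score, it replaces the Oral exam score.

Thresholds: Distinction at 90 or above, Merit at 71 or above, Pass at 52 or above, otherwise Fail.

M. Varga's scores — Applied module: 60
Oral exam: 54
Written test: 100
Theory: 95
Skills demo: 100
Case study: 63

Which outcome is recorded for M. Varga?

Merit

Written test (100) > Oral exam (54), so Oral exam counts as 100.
Weighted total:
  Applied module 60 × 0.21 = 12.6
  Oral exam 100 × 0.08 = 8
  Written test 100 × 0.15 = 15
  Theory 95 × 0.2 = 19
  Skills demo 100 × 0.16 = 16
  Case study 63 × 0.2 = 12.6
Sum = 83.2
83.2 is ≥ 71 and < 90 → Merit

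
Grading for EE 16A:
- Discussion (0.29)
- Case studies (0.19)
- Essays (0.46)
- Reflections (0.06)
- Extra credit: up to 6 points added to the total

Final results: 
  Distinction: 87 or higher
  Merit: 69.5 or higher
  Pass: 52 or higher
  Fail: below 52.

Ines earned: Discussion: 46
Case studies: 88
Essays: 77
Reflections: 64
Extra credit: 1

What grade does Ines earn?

Merit

Weighted total:
  Discussion 46 × 0.29 = 13.34
  Case studies 88 × 0.19 = 16.72
  Essays 77 × 0.46 = 35.42
  Reflections 64 × 0.06 = 3.84
Sum = 69.32
Extra credit: 69.32 + 1 = 70.32
70.32 is ≥ 69.5 and < 87 → Merit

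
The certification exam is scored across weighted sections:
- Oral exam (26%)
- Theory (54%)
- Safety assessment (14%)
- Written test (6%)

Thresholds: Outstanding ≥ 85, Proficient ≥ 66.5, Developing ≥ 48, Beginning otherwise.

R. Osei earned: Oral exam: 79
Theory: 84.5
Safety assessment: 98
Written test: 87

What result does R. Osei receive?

Weighted total:
  Oral exam 79 × 0.26 = 20.54
  Theory 84.5 × 0.54 = 45.63
  Safety assessment 98 × 0.14 = 13.72
  Written test 87 × 0.06 = 5.22
Sum = 85.11
85.11 ≥ 85 → Outstanding

Outstanding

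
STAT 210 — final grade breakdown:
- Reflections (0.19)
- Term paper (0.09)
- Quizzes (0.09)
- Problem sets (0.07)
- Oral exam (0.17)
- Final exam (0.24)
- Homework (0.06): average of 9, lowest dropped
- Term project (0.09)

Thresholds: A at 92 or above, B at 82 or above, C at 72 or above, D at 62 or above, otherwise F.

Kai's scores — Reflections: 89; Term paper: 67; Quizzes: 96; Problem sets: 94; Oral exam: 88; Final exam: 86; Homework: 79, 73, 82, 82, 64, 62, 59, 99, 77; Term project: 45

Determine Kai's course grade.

B

Homework: drop 59 → average of remaining 8 = 618/8 = 77.25
Weighted total:
  Reflections 89 × 0.19 = 16.91
  Term paper 67 × 0.09 = 6.03
  Quizzes 96 × 0.09 = 8.64
  Problem sets 94 × 0.07 = 6.58
  Oral exam 88 × 0.17 = 14.96
  Final exam 86 × 0.24 = 20.64
  Homework 77.25 × 0.06 = 4.635
  Term project 45 × 0.09 = 4.05
Sum = 82.445
82.445 is ≥ 82 and < 92 → B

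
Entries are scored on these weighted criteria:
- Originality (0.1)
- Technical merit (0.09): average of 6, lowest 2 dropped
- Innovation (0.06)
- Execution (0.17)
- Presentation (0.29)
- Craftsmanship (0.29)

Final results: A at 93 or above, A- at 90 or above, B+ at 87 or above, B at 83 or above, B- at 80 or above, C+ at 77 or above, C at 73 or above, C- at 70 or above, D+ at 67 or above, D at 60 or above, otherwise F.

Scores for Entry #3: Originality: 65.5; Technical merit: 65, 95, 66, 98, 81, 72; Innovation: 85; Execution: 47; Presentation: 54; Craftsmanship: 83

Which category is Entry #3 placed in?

Technical merit: drop 65, 66 → average of remaining 4 = 346/4 = 86.5
Weighted total:
  Originality 65.5 × 0.1 = 6.55
  Technical merit 86.5 × 0.09 = 7.785
  Innovation 85 × 0.06 = 5.1
  Execution 47 × 0.17 = 7.99
  Presentation 54 × 0.29 = 15.66
  Craftsmanship 83 × 0.29 = 24.07
Sum = 67.155
67.155 is ≥ 67 and < 70 → D+

D+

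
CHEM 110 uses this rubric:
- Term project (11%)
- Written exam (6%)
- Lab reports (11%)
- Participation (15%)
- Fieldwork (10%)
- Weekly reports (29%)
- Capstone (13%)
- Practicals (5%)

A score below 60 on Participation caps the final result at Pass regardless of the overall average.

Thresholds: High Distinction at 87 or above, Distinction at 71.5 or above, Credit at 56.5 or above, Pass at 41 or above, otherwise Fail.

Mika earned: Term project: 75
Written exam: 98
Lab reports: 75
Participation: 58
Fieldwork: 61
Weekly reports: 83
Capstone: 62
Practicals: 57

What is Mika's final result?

Pass

Participation score 58 < 60: minimum not met.
Weighted total:
  Term project 75 × 0.11 = 8.25
  Written exam 98 × 0.06 = 5.88
  Lab reports 75 × 0.11 = 8.25
  Participation 58 × 0.15 = 8.7
  Fieldwork 61 × 0.1 = 6.1
  Weekly reports 83 × 0.29 = 24.07
  Capstone 62 × 0.13 = 8.06
  Practicals 57 × 0.05 = 2.85
Sum = 72.16
72.16 would be Distinction; cap at Pass applies → Pass.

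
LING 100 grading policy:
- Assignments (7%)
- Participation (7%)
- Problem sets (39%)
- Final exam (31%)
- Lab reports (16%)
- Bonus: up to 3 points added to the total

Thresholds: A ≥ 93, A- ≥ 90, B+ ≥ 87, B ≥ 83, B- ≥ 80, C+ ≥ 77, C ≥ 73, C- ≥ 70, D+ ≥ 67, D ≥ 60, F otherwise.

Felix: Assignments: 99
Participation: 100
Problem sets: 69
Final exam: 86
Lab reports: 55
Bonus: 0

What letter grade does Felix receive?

Weighted total:
  Assignments 99 × 0.07 = 6.93
  Participation 100 × 0.07 = 7
  Problem sets 69 × 0.39 = 26.91
  Final exam 86 × 0.31 = 26.66
  Lab reports 55 × 0.16 = 8.8
Sum = 76.3
Bonus: 76.3 + 0 = 76.3
76.3 is ≥ 73 and < 77 → C

C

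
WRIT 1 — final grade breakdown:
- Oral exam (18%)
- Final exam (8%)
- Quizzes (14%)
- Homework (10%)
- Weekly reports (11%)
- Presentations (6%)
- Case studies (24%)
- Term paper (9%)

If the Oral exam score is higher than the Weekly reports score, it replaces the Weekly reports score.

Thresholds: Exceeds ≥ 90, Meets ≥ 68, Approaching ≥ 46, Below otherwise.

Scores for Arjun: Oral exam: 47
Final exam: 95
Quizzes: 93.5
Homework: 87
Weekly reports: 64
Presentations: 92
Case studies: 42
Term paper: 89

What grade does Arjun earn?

Meets

Oral exam (47) ≤ Weekly reports (64), so Weekly reports stays at 64.
Weighted total:
  Oral exam 47 × 0.18 = 8.46
  Final exam 95 × 0.08 = 7.6
  Quizzes 93.5 × 0.14 = 13.09
  Homework 87 × 0.1 = 8.7
  Weekly reports 64 × 0.11 = 7.04
  Presentations 92 × 0.06 = 5.52
  Case studies 42 × 0.24 = 10.08
  Term paper 89 × 0.09 = 8.01
Sum = 68.5
68.5 is ≥ 68 and < 90 → Meets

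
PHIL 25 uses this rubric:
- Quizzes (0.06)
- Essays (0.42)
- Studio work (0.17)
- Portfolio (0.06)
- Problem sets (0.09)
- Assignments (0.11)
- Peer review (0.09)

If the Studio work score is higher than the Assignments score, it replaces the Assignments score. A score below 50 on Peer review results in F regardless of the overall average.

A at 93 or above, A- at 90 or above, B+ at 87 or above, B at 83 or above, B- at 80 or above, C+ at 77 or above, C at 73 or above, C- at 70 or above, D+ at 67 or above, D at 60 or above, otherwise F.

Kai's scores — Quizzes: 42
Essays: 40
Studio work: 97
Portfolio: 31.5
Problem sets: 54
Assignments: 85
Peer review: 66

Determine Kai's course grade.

Studio work (97) > Assignments (85), so Assignments counts as 97.
Peer review score 66 ≥ 50: minimum met.
Weighted total:
  Quizzes 42 × 0.06 = 2.52
  Essays 40 × 0.42 = 16.8
  Studio work 97 × 0.17 = 16.49
  Portfolio 31.5 × 0.06 = 1.89
  Problem sets 54 × 0.09 = 4.86
  Assignments 97 × 0.11 = 10.67
  Peer review 66 × 0.09 = 5.94
Sum = 59.17
59.17 < 60 → F

F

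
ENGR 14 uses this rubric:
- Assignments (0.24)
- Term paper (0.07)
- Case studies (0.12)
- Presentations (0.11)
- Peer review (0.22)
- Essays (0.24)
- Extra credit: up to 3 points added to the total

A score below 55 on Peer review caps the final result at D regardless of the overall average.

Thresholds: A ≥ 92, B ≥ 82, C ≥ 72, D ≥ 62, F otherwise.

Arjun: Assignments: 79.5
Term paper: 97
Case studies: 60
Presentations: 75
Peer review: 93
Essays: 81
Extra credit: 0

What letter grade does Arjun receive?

C

Peer review score 93 ≥ 55: minimum met.
Weighted total:
  Assignments 79.5 × 0.24 = 19.08
  Term paper 97 × 0.07 = 6.79
  Case studies 60 × 0.12 = 7.2
  Presentations 75 × 0.11 = 8.25
  Peer review 93 × 0.22 = 20.46
  Essays 81 × 0.24 = 19.44
Sum = 81.22
Extra credit: 81.22 + 0 = 81.22
81.22 is ≥ 72 and < 82 → C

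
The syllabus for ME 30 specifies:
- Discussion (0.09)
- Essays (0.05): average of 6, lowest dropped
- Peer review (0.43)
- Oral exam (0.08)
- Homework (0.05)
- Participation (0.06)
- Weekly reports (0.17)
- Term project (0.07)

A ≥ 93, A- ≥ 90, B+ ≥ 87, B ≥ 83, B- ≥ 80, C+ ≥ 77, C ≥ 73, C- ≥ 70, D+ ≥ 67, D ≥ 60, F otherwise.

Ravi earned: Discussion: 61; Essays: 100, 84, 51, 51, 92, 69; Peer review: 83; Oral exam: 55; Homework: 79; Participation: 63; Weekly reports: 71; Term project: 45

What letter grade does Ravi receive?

Essays: drop 51 → average of remaining 5 = 396/5 = 79.2
Weighted total:
  Discussion 61 × 0.09 = 5.49
  Essays 79.2 × 0.05 = 3.96
  Peer review 83 × 0.43 = 35.69
  Oral exam 55 × 0.08 = 4.4
  Homework 79 × 0.05 = 3.95
  Participation 63 × 0.06 = 3.78
  Weekly reports 71 × 0.17 = 12.07
  Term project 45 × 0.07 = 3.15
Sum = 72.49
72.49 is ≥ 70 and < 73 → C-

C-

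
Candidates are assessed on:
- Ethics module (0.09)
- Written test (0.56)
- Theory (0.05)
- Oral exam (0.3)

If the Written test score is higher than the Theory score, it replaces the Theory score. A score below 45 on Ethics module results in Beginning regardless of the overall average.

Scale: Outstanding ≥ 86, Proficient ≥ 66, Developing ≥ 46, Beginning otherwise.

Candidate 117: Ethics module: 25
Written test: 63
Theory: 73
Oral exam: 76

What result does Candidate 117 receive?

Beginning

Written test (63) ≤ Theory (73), so Theory stays at 73.
Ethics module score 25 < 45: minimum not met.
Weighted total:
  Ethics module 25 × 0.09 = 2.25
  Written test 63 × 0.56 = 35.28
  Theory 73 × 0.05 = 3.65
  Oral exam 76 × 0.3 = 22.8
Sum = 63.98
Because the Ethics module minimum was not met, the result is Beginning.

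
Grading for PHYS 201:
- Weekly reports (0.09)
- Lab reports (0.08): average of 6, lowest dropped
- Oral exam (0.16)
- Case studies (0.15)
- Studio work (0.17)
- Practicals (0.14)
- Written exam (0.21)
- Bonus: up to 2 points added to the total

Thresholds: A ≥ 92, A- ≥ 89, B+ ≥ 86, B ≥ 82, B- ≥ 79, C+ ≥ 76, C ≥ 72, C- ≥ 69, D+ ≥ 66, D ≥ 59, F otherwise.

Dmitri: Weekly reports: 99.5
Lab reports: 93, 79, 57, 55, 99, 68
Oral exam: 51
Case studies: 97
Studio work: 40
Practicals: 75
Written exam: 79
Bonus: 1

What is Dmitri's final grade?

Lab reports: drop 55 → average of remaining 5 = 396/5 = 79.2
Weighted total:
  Weekly reports 99.5 × 0.09 = 8.955
  Lab reports 79.2 × 0.08 = 6.336
  Oral exam 51 × 0.16 = 8.16
  Case studies 97 × 0.15 = 14.55
  Studio work 40 × 0.17 = 6.8
  Practicals 75 × 0.14 = 10.5
  Written exam 79 × 0.21 = 16.59
Sum = 71.891
Bonus: 71.891 + 1 = 72.891
72.891 is ≥ 72 and < 76 → C

C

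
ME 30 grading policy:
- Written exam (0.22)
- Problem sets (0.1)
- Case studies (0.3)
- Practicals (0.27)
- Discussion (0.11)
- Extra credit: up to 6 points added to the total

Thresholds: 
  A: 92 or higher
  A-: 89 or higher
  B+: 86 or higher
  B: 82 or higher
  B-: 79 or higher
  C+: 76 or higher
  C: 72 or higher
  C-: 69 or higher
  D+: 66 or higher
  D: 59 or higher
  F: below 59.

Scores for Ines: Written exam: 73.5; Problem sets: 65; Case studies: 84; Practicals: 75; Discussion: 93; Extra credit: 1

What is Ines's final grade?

Weighted total:
  Written exam 73.5 × 0.22 = 16.17
  Problem sets 65 × 0.1 = 6.5
  Case studies 84 × 0.3 = 25.2
  Practicals 75 × 0.27 = 20.25
  Discussion 93 × 0.11 = 10.23
Sum = 78.35
Extra credit: 78.35 + 1 = 79.35
79.35 is ≥ 79 and < 82 → B-

B-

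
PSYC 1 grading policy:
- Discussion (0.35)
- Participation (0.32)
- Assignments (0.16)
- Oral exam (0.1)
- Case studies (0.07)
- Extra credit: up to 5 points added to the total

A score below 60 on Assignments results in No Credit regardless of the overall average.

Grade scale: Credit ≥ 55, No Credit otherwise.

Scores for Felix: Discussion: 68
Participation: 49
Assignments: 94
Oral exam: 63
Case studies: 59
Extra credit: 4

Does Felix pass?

Assignments score 94 ≥ 60: minimum met.
Weighted total:
  Discussion 68 × 0.35 = 23.8
  Participation 49 × 0.32 = 15.68
  Assignments 94 × 0.16 = 15.04
  Oral exam 63 × 0.1 = 6.3
  Case studies 59 × 0.07 = 4.13
Sum = 64.95
Extra credit: 64.95 + 4 = 68.95
68.95 ≥ 55 → Credit

Credit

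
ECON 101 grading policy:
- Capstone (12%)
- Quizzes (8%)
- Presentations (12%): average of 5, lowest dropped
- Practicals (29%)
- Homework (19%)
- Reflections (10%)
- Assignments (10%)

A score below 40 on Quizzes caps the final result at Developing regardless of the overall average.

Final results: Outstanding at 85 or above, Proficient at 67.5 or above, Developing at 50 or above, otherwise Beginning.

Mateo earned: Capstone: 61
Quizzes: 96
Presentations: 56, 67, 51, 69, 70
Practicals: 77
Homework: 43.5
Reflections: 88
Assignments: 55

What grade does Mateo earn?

Presentations: drop 51 → average of remaining 4 = 262/4 = 65.5
Quizzes score 96 ≥ 40: minimum met.
Weighted total:
  Capstone 61 × 0.12 = 7.32
  Quizzes 96 × 0.08 = 7.68
  Presentations 65.5 × 0.12 = 7.86
  Practicals 77 × 0.29 = 22.33
  Homework 43.5 × 0.19 = 8.265
  Reflections 88 × 0.1 = 8.8
  Assignments 55 × 0.1 = 5.5
Sum = 67.755
67.755 is ≥ 67.5 and < 85 → Proficient

Proficient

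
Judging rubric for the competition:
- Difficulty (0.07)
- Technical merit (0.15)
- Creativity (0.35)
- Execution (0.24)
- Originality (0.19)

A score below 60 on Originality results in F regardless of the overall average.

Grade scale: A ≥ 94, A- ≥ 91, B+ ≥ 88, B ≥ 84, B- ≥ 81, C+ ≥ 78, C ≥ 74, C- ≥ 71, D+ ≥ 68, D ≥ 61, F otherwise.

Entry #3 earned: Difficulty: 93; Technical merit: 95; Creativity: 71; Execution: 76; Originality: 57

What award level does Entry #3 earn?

F

Originality score 57 < 60: minimum not met.
Weighted total:
  Difficulty 93 × 0.07 = 6.51
  Technical merit 95 × 0.15 = 14.25
  Creativity 71 × 0.35 = 24.85
  Execution 76 × 0.24 = 18.24
  Originality 57 × 0.19 = 10.83
Sum = 74.68
Because the Originality minimum was not met, the result is F.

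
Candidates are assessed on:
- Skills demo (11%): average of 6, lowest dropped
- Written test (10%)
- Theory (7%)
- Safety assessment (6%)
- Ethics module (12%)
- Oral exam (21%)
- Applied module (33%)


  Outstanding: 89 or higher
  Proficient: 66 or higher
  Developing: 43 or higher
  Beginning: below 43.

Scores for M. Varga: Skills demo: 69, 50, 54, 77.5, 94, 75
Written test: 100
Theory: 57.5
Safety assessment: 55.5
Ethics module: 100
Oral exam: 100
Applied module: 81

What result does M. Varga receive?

Proficient

Skills demo: drop 50 → average of remaining 5 = 369.5/5 = 73.9
Weighted total:
  Skills demo 73.9 × 0.11 = 8.129
  Written test 100 × 0.1 = 10
  Theory 57.5 × 0.07 = 4.025
  Safety assessment 55.5 × 0.06 = 3.33
  Ethics module 100 × 0.12 = 12
  Oral exam 100 × 0.21 = 21
  Applied module 81 × 0.33 = 26.73
Sum = 85.214
85.214 is ≥ 66 and < 89 → Proficient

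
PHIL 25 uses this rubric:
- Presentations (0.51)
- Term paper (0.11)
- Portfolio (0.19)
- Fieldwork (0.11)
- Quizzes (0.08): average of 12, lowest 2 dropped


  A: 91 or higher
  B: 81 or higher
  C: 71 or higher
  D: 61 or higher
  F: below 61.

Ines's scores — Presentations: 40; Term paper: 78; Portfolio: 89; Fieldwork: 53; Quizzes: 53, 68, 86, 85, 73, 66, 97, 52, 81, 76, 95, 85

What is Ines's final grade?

Quizzes: drop 52, 53 → average of remaining 10 = 812/10 = 81.2
Weighted total:
  Presentations 40 × 0.51 = 20.4
  Term paper 78 × 0.11 = 8.58
  Portfolio 89 × 0.19 = 16.91
  Fieldwork 53 × 0.11 = 5.83
  Quizzes 81.2 × 0.08 = 6.496
Sum = 58.216
58.216 < 61 → F

F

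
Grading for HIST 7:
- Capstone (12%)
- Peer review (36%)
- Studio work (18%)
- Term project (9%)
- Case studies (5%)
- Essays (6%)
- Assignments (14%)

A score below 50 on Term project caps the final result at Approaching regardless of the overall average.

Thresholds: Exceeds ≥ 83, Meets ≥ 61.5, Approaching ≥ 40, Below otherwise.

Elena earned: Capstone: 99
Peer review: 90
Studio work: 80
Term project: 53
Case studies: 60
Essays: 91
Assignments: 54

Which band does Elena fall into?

Term project score 53 ≥ 50: minimum met.
Weighted total:
  Capstone 99 × 0.12 = 11.88
  Peer review 90 × 0.36 = 32.4
  Studio work 80 × 0.18 = 14.4
  Term project 53 × 0.09 = 4.77
  Case studies 60 × 0.05 = 3
  Essays 91 × 0.06 = 5.46
  Assignments 54 × 0.14 = 7.56
Sum = 79.47
79.47 is ≥ 61.5 and < 83 → Meets

Meets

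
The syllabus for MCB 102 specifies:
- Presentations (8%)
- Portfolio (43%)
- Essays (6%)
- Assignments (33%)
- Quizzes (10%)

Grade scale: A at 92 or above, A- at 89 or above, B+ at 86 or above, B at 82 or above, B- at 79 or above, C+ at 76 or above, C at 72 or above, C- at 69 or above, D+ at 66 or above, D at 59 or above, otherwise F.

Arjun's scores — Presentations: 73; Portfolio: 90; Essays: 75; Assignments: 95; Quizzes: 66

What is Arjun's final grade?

Weighted total:
  Presentations 73 × 0.08 = 5.84
  Portfolio 90 × 0.43 = 38.7
  Essays 75 × 0.06 = 4.5
  Assignments 95 × 0.33 = 31.35
  Quizzes 66 × 0.1 = 6.6
Sum = 86.99
86.99 is ≥ 86 and < 89 → B+

B+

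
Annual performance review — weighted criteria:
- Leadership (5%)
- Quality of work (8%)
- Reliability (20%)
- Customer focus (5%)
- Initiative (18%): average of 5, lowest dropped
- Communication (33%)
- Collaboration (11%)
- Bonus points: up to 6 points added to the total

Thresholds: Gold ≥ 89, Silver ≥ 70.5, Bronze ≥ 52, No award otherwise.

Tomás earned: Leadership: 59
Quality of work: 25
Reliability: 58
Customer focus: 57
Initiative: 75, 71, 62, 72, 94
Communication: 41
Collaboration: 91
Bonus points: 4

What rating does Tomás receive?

Bronze

Initiative: drop 62 → average of remaining 4 = 312/4 = 78
Weighted total:
  Leadership 59 × 0.05 = 2.95
  Quality of work 25 × 0.08 = 2
  Reliability 58 × 0.2 = 11.6
  Customer focus 57 × 0.05 = 2.85
  Initiative 78 × 0.18 = 14.04
  Communication 41 × 0.33 = 13.53
  Collaboration 91 × 0.11 = 10.01
Sum = 56.98
Bonus points: 56.98 + 4 = 60.98
60.98 is ≥ 52 and < 70.5 → Bronze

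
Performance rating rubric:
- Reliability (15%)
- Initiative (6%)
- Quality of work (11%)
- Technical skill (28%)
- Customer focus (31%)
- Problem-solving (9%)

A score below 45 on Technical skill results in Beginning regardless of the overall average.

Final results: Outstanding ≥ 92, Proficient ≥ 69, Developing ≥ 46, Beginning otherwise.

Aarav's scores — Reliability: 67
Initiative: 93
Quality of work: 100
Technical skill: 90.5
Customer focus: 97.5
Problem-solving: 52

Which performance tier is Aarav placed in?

Proficient

Technical skill score 90.5 ≥ 45: minimum met.
Weighted total:
  Reliability 67 × 0.15 = 10.05
  Initiative 93 × 0.06 = 5.58
  Quality of work 100 × 0.11 = 11
  Technical skill 90.5 × 0.28 = 25.34
  Customer focus 97.5 × 0.31 = 30.225
  Problem-solving 52 × 0.09 = 4.68
Sum = 86.875
86.875 is ≥ 69 and < 92 → Proficient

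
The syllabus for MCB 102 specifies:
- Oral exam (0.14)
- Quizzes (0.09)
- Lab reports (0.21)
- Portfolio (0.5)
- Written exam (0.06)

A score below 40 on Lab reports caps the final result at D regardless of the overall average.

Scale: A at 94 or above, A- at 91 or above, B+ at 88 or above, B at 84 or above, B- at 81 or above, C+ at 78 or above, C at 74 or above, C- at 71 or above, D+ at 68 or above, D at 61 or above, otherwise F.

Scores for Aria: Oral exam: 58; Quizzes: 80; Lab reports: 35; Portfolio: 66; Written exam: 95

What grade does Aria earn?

D

Lab reports score 35 < 40: minimum not met.
Weighted total:
  Oral exam 58 × 0.14 = 8.12
  Quizzes 80 × 0.09 = 7.2
  Lab reports 35 × 0.21 = 7.35
  Portfolio 66 × 0.5 = 33
  Written exam 95 × 0.06 = 5.7
Sum = 61.37
61.37 would be D; cap at D applies → D.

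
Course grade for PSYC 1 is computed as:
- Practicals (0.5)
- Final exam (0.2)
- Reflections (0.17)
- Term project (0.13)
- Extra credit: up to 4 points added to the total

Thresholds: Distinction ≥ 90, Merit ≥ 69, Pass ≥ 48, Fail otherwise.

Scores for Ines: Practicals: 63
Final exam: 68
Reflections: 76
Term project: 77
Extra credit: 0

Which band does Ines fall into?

Weighted total:
  Practicals 63 × 0.5 = 31.5
  Final exam 68 × 0.2 = 13.6
  Reflections 76 × 0.17 = 12.92
  Term project 77 × 0.13 = 10.01
Sum = 68.03
Extra credit: 68.03 + 0 = 68.03
68.03 is ≥ 48 and < 69 → Pass

Pass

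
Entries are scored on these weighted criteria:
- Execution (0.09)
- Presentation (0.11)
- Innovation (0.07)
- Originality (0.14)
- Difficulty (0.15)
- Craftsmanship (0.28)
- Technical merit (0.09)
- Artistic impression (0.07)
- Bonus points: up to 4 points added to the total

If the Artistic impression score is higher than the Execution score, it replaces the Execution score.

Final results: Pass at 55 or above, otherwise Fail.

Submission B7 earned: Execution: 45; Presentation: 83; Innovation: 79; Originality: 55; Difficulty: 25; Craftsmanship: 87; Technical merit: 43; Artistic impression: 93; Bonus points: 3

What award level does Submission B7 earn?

Pass

Artistic impression (93) > Execution (45), so Execution counts as 93.
Weighted total:
  Execution 93 × 0.09 = 8.37
  Presentation 83 × 0.11 = 9.13
  Innovation 79 × 0.07 = 5.53
  Originality 55 × 0.14 = 7.7
  Difficulty 25 × 0.15 = 3.75
  Craftsmanship 87 × 0.28 = 24.36
  Technical merit 43 × 0.09 = 3.87
  Artistic impression 93 × 0.07 = 6.51
Sum = 69.22
Bonus points: 69.22 + 3 = 72.22
72.22 ≥ 55 → Pass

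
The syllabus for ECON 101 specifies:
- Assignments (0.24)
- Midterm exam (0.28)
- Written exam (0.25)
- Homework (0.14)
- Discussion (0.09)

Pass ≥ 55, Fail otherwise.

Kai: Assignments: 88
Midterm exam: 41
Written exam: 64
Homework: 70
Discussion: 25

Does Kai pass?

Pass

Weighted total:
  Assignments 88 × 0.24 = 21.12
  Midterm exam 41 × 0.28 = 11.48
  Written exam 64 × 0.25 = 16
  Homework 70 × 0.14 = 9.8
  Discussion 25 × 0.09 = 2.25
Sum = 60.65
60.65 ≥ 55 → Pass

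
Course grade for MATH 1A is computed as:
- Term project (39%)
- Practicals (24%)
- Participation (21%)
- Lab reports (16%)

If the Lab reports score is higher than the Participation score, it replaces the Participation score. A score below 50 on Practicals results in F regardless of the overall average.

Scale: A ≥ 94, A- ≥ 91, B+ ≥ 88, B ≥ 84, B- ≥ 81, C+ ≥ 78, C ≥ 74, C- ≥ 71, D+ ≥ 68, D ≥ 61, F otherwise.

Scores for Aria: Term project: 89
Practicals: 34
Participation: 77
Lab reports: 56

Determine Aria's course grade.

F

Lab reports (56) ≤ Participation (77), so Participation stays at 77.
Practicals score 34 < 50: minimum not met.
Weighted total:
  Term project 89 × 0.39 = 34.71
  Practicals 34 × 0.24 = 8.16
  Participation 77 × 0.21 = 16.17
  Lab reports 56 × 0.16 = 8.96
Sum = 68
Because the Practicals minimum was not met, the result is F.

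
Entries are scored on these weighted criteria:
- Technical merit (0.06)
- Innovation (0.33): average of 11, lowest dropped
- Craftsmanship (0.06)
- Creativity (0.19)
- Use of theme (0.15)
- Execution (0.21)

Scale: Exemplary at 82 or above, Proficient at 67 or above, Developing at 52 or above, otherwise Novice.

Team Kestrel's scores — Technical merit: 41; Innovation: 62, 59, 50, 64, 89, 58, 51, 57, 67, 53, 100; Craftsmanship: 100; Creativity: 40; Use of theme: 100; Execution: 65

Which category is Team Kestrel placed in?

Innovation: drop 50 → average of remaining 10 = 660/10 = 66
Weighted total:
  Technical merit 41 × 0.06 = 2.46
  Innovation 66 × 0.33 = 21.78
  Craftsmanship 100 × 0.06 = 6
  Creativity 40 × 0.19 = 7.6
  Use of theme 100 × 0.15 = 15
  Execution 65 × 0.21 = 13.65
Sum = 66.49
66.49 is ≥ 52 and < 67 → Developing

Developing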